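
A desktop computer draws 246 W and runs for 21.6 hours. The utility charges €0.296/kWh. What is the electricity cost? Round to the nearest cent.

Energy = 246 W × 21.6 h = 5,314 Wh = 5.314 kWh
Cost = 5.314 kWh × €0.296/kWh = €1.57

€1.57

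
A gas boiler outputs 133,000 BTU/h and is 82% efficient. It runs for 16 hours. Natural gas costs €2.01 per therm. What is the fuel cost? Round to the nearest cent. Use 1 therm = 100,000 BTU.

Heat delivered = 133,000 BTU/h × 16 h = 2,128,000 BTU
Gas input = 2,128,000 / 0.82 = 2,595,122 BTU
= 2,595,122 / 100,000 = 25.95 therm
Cost = 25.95 × €2.01/therm = €52.16

€52.16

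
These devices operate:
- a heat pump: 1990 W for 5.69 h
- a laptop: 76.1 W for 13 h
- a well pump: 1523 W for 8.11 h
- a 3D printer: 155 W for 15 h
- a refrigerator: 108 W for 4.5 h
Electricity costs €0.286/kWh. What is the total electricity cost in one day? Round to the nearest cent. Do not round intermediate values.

€7.86

heat pump: 1990 W × 5.69 h = 11,323 Wh = 11.32 kWh
laptop: 76.1 W × 13 h = 989 Wh = 0.9893 kWh
well pump: 1523 W × 8.11 h = 12,352 Wh = 12.35 kWh
3D printer: 155 W × 15 h = 2,325 Wh = 2.325 kWh
refrigerator: 108 W × 4.5 h = 486 Wh = 0.486 kWh
Total energy = 11.32 + 0.9893 + 12.35 + 2.325 + 0.486 = 27.47 kWh
Cost = 27.47 kWh × €0.286 = €7.86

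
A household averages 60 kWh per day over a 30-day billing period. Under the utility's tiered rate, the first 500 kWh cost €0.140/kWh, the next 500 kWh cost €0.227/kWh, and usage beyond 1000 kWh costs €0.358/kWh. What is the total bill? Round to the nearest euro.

€470

Usage = 60 kWh/day × 30 days = 1800 kWh
First 500 kWh × €0.140 = €70.00
Next 500 kWh × €0.227 = €113.50
Remaining 800 kWh × €0.358 = €286.40
Total = €469.90 ≈ €470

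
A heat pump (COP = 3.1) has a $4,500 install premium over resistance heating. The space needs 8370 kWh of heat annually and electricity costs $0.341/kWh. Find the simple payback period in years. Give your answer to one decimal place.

2.3 years

Resistance: 8370 kWh × $0.341 = $2,854.17/yr
Heat pump: 8370 / 3.1 = 2700 kWh in → × $0.341 = $920.70/yr
Annual savings = $1,933.47
Payback = $4,500 / $1,933.47 = 2.33 years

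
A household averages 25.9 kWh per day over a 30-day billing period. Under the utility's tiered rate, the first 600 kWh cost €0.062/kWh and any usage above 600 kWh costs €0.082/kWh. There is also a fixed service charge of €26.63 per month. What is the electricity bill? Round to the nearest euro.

Usage = 25.9 kWh/day × 30 days = 777 kWh
First 600 kWh × €0.062 = €37.20
Remaining 177 kWh × €0.082 = €14.51
Energy charge = €51.71; + service €26.63 = €78.34 ≈ €78

€78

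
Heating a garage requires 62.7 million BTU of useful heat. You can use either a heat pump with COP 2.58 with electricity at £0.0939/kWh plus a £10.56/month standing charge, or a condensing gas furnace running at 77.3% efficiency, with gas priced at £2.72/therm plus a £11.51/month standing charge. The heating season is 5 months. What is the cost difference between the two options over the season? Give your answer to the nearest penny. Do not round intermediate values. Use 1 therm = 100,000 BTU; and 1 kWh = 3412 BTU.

£1542.20

Heat load = 62.7 × 10⁶ BTU = 62,700,000 BTU
Gas: input = 62,700,000 / 0.773 = 81,112,549 BTU = 811.1 therm → 811.1 × £2.72 = £2,206.26; + 5 × £11.51 standing = £2,263.81
Heat pump: 62,700,000 BTU / 3412 = 18,380 kWh heat; / 2.58 = 7,123 kWh in → × £0.0939 = £668.81; + 5 × £10.56 standing = £721.61
Difference = |£2,263.81 − £721.61| = £1,542.20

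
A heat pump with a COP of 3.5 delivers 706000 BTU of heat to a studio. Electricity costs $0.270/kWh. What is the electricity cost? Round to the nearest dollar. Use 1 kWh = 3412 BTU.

Heat delivered = 706,000 BTU / 3412 = 206.9 kWh
Electrical input = 206.9 kWh / 3.5 = 59.12 kWh
Cost = 59.12 × $0.270/kWh = $15.96 ≈ $16

$16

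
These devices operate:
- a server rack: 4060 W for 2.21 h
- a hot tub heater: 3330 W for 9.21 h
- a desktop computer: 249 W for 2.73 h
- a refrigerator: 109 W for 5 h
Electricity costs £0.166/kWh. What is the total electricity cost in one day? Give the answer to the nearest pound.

server rack: 4060 W × 2.21 h = 8,973 Wh = 8.973 kWh
hot tub heater: 3330 W × 9.21 h = 30,669 Wh = 30.67 kWh
desktop computer: 249 W × 2.73 h = 680 Wh = 0.6798 kWh
refrigerator: 109 W × 5 h = 545 Wh = 0.545 kWh
Total energy = 8.973 + 30.67 + 0.6798 + 0.545 = 40.87 kWh
Cost = 40.87 kWh × £0.166 = £6.78 ≈ £7

£7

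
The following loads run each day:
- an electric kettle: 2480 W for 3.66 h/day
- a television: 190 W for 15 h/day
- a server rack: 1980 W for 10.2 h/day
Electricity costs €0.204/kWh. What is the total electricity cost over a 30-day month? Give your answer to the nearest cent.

€196.59

electric kettle: 2480 W × 3.66 h × 30 d = 272,304 Wh = 272.3 kWh
television: 190 W × 15 h × 30 d = 85,500 Wh = 85.5 kWh
server rack: 1980 W × 10.2 h × 30 d = 605,880 Wh = 605.9 kWh
Total energy = 272.3 + 85.5 + 605.9 = 963.7 kWh
Cost = 963.7 kWh × €0.204 = €196.59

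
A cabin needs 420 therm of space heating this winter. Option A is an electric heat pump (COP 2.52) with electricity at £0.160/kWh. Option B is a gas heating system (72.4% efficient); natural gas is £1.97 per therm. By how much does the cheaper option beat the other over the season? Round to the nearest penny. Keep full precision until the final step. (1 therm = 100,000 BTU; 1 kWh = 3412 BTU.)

£361.26

Heat load = 420 therm × 100,000 = 42,000,000 BTU
Gas: input = 42,000,000 / 0.724 = 58,011,050 BTU = 580.1 therm → 580.1 × £1.97 = £1,142.82
Heat pump: 42,000,000 BTU / 3412 = 12,310 kWh heat; / 2.52 = 4,885 kWh in → × £0.160 = £781.56
Difference = |£1,142.82 − £781.56| = £361.26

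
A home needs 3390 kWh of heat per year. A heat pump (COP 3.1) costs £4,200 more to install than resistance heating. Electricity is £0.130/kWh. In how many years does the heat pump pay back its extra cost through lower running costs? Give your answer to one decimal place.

Resistance: 3390 kWh × £0.130 = £440.70/yr
Heat pump: 3390 / 3.1 = 1094 kWh in → × £0.130 = £142.16/yr
Annual savings = £298.54
Payback = £4,200 / £298.54 = 14.1 years

14.1 years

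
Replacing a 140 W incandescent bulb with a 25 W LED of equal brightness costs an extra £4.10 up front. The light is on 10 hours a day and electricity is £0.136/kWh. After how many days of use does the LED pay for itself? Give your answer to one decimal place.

26.2 days

Power saved = 140 − 25 = 115 W
Daily energy saved = 115 W × 10 h = 1150 Wh = 1.15 kWh
Daily savings = 1.15 × £0.136 = £0.1564
Payback = £4.10 / £0.1564 per day = 26.21 days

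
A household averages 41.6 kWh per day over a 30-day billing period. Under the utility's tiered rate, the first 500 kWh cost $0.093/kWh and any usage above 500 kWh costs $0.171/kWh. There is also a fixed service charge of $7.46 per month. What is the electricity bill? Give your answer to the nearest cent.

$181.87

Usage = 41.6 kWh/day × 30 days = 1248 kWh
First 500 kWh × $0.093 = $46.50
Remaining 748 kWh × $0.171 = $127.91
Energy charge = $174.41; + service $7.46 = $181.87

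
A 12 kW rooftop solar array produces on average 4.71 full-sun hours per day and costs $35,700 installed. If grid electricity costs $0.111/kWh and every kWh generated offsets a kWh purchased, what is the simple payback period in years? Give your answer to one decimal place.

Daily generation = 12 kW × 4.71 h = 56.52 kWh
Annual generation = 56.52 × 365 = 20630 kWh
Annual savings = 20630 × $0.111 = $2,289.91
Payback = $35,700 / $2,289.91 = 15.6 years

15.6 years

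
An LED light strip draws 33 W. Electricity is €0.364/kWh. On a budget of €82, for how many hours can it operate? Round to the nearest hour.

6827 h

Energy budget = €82 / €0.364 per kWh = 225.3 kWh = 225,275 Wh
Runtime = 225,275 Wh / 33 W = 6,827 h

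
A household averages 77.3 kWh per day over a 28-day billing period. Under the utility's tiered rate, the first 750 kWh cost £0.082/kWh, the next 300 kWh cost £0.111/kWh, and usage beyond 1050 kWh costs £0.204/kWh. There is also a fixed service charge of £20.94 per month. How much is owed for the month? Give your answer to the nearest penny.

£343.08

Usage = 77.3 kWh/day × 28 days = 2164.4 kWh
First 750 kWh × £0.082 = £61.50
Next 300 kWh × £0.111 = £33.30
Remaining 1114.4 kWh × £0.204 = £227.34
Energy charge = £322.14; + service £20.94 = £343.08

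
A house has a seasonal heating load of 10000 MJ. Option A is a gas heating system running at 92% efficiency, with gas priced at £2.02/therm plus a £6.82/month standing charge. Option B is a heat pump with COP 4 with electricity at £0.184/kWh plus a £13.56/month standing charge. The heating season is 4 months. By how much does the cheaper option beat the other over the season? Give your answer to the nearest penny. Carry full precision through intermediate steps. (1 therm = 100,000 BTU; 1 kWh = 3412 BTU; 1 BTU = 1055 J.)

£53.37

Heat load = 10000 MJ = 10,000,000,000 J / 1055 = 9,478,673 BTU
Gas: input = 9,478,673 / 0.92 = 10,302,905 BTU = 103 therm → 103 × £2.02 = £208.12; + 4 × £6.82 standing = £235.40
Heat pump: 9,478,673 BTU / 3412 = 2,778 kWh heat; / 4 = 694.5 kWh in → × £0.184 = £127.79; + 4 × £13.56 standing = £182.03
Difference = |£235.40 − £182.03| = £53.37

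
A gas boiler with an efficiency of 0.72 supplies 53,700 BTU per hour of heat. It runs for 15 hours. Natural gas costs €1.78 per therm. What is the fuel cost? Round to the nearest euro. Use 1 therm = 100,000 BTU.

€20

Heat delivered = 53,700 BTU/h × 15 h = 805,500 BTU
Gas input = 805,500 / 0.72 = 1,118,750 BTU
= 1,118,750 / 100,000 = 11.19 therm
Cost = 11.19 × €1.78/therm = €19.91 ≈ €20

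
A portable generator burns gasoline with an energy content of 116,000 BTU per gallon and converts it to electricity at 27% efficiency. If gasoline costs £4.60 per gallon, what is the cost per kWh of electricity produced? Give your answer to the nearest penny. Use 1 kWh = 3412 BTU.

Electrical output per gallon = 116,000 BTU × 0.27 / 3412 BTU/kWh = 9.179 kWh
Cost per kWh = £4.60 / 9.179 kWh = £0.501

£0.50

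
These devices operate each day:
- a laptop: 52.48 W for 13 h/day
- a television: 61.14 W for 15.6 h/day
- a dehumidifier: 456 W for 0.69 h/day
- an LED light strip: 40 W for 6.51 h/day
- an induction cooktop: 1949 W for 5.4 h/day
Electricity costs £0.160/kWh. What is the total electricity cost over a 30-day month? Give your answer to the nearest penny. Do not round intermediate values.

£61.13

laptop: 52.48 W × 13 h × 30 d = 20,467 Wh = 20.47 kWh
television: 61.14 W × 15.6 h × 30 d = 28,614 Wh = 28.61 kWh
dehumidifier: 456 W × 0.69 h × 30 d = 9,439 Wh = 9.439 kWh
LED light strip: 40 W × 6.51 h × 30 d = 7,812 Wh = 7.812 kWh
induction cooktop: 1949 W × 5.4 h × 30 d = 315,738 Wh = 315.7 kWh
Total energy = 20.47 + 28.61 + 9.439 + 7.812 + 315.7 = 382.1 kWh
Cost = 382.1 kWh × £0.160 = £61.13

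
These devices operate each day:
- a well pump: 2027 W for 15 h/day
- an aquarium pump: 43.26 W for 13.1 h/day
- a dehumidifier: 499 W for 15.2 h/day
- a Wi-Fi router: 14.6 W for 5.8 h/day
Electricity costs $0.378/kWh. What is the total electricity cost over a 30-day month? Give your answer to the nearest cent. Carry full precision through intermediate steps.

well pump: 2027 W × 15 h × 30 d = 912,150 Wh = 912.1 kWh
aquarium pump: 43.26 W × 13.1 h × 30 d = 17,001 Wh = 17 kWh
dehumidifier: 499 W × 15.2 h × 30 d = 227,544 Wh = 227.5 kWh
Wi-Fi router: 14.6 W × 5.8 h × 30 d = 2,540 Wh = 2.54 kWh
Total energy = 912.1 + 17 + 227.5 + 2.54 = 1,159 kWh
Cost = 1,159 kWh × $0.378 = $438.19

$438.19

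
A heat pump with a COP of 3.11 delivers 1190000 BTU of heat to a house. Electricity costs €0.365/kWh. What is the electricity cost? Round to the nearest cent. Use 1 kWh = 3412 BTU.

Heat delivered = 1,190,000 BTU / 3412 = 348.8 kWh
Electrical input = 348.8 kWh / 3.11 = 112.1 kWh
Cost = 112.1 × €0.365/kWh = €40.93

€40.93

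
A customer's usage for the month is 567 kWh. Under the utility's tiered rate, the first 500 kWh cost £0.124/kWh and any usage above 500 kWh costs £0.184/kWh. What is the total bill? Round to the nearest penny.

£74.33

First 500 kWh × £0.124 = £62.00
Remaining 67 kWh × £0.184 = £12.33
Total = £74.33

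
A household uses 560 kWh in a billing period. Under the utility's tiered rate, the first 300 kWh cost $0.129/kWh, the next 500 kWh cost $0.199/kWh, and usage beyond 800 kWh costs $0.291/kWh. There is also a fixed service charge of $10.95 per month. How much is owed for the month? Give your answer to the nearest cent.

$101.39

First 300 kWh × $0.129 = $38.70
Next 260 kWh × $0.199 = $51.74
Remaining tier: 0 kWh (not reached)
Energy charge = $90.44; + service $10.95 = $101.39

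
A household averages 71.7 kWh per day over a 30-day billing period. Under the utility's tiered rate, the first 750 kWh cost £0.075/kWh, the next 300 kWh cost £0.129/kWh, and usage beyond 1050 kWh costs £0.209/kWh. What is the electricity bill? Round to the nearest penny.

Usage = 71.7 kWh/day × 30 days = 2151 kWh
First 750 kWh × £0.075 = £56.25
Next 300 kWh × £0.129 = £38.70
Remaining 1101 kWh × £0.209 = £230.11
Total = £325.06

£325.06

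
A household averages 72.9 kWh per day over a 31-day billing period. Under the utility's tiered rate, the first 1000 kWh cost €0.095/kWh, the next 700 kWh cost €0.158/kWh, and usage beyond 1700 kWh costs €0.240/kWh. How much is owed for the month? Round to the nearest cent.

Usage = 72.9 kWh/day × 31 days = 2259.9 kWh
First 1000 kWh × €0.095 = €95.00
Next 700 kWh × €0.158 = €110.60
Remaining 559.9 kWh × €0.240 = €134.38
Total = €339.98

€339.98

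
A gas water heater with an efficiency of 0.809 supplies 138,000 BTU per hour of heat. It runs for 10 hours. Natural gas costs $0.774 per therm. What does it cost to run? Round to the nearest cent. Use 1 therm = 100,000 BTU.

Heat delivered = 138,000 BTU/h × 10 h = 1,380,000 BTU
Gas input = 1,380,000 / 0.809 = 1,705,810 BTU
= 1,705,810 / 100,000 = 17.06 therm
Cost = 17.06 × $0.774/therm = $13.20

$13.20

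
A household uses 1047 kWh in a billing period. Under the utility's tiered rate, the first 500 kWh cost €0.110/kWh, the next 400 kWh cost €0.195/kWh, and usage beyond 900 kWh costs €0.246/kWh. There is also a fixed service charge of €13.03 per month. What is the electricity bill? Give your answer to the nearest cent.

€182.19

First 500 kWh × €0.110 = €55.00
Next 400 kWh × €0.195 = €78.00
Remaining 147 kWh × €0.246 = €36.16
Energy charge = €169.16; + service €13.03 = €182.19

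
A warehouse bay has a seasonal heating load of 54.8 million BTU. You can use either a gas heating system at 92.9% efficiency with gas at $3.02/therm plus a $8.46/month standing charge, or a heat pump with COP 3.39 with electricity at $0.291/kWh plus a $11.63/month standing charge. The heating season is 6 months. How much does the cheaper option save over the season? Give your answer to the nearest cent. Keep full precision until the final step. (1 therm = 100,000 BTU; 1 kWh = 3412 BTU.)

Heat load = 54.8 × 10⁶ BTU = 54,800,000 BTU
Gas: input = 54,800,000 / 0.929 = 58,988,159 BTU = 589.9 therm → 589.9 × $3.02 = $1,781.44; + 6 × $8.46 standing = $1,832.20
Heat pump: 54,800,000 BTU / 3412 = 16,060 kWh heat; / 3.39 = 4,738 kWh in → × $0.291 = $1,378.68; + 6 × $11.63 standing = $1,448.46
Difference = |$1,832.20 − $1,448.46| = $383.74

$383.74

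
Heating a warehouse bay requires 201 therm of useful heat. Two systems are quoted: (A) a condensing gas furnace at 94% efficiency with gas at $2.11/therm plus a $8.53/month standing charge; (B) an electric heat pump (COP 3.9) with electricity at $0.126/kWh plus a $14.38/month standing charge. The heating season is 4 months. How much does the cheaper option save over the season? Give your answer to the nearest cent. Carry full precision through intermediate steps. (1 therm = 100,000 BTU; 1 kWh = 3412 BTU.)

Heat load = 201 therm × 100,000 = 20,100,000 BTU
Gas: input = 20,100,000 / 0.94 = 21,382,979 BTU = 213.8 therm → 213.8 × $2.11 = $451.18; + 4 × $8.53 standing = $485.30
Heat pump: 20,100,000 BTU / 3412 = 5,891 kWh heat; / 3.9 = 1,511 kWh in → × $0.126 = $190.32; + 4 × $14.38 standing = $247.84
Difference = |$485.30 − $247.84| = $237.46

$237.46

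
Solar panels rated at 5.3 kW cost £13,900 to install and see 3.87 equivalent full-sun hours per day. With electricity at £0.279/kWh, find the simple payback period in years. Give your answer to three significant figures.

Daily generation = 5.3 kW × 3.87 h = 20.51 kWh
Annual generation = 20.51 × 365 = 7486.5 kWh
Annual savings = 7486.5 × £0.279 = £2,088.74
Payback = £13,900 / £2,088.74 = 6.65 years

6.65 years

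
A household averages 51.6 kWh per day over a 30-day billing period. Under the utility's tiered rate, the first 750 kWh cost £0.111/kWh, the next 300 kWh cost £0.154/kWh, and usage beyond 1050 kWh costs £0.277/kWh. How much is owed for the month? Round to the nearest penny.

£267.40

Usage = 51.6 kWh/day × 30 days = 1548 kWh
First 750 kWh × £0.111 = £83.25
Next 300 kWh × £0.154 = £46.20
Remaining 498 kWh × £0.277 = £137.95
Total = £267.40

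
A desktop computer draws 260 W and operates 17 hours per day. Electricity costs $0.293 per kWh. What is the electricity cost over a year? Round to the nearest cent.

$472.70

Energy = 260 W × 17 h/day × 365 days = 1,613,300 Wh = 1,613 kWh
Cost = 1,613 kWh × $0.293/kWh = $472.70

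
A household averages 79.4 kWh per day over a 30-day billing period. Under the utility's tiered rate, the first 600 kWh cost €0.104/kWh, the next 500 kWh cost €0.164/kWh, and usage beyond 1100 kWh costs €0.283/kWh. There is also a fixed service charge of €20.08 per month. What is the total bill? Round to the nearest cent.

€527.29

Usage = 79.4 kWh/day × 30 days = 2382 kWh
First 600 kWh × €0.104 = €62.40
Next 500 kWh × €0.164 = €82.00
Remaining 1282 kWh × €0.283 = €362.81
Energy charge = €507.21; + service €20.08 = €527.29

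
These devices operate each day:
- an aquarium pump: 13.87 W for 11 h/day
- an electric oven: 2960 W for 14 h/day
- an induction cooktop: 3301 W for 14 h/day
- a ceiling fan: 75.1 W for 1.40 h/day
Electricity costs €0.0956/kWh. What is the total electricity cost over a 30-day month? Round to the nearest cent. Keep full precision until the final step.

aquarium pump: 13.87 W × 11 h × 30 d = 4,577 Wh = 4.577 kWh
electric oven: 2960 W × 14 h × 30 d = 1,243,200 Wh = 1,243 kWh
induction cooktop: 3301 W × 14 h × 30 d = 1,386,420 Wh = 1,386 kWh
ceiling fan: 75.1 W × 1.40 h × 30 d = 3,154 Wh = 3.154 kWh
Total energy = 4.577 + 1,243 + 1,386 + 3.154 = 2,637 kWh
Cost = 2,637 kWh × €0.0956 = €252.13

€252.13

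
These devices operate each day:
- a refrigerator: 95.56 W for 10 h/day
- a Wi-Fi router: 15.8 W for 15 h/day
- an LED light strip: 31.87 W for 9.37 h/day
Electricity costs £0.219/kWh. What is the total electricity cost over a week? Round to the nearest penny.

refrigerator: 95.56 W × 10 h × 7 d = 6,689 Wh = 6.689 kWh
Wi-Fi router: 15.8 W × 15 h × 7 d = 1,659 Wh = 1.659 kWh
LED light strip: 31.87 W × 9.37 h × 7 d = 2,090 Wh = 2.09 kWh
Total energy = 6.689 + 1.659 + 2.09 = 10.44 kWh
Cost = 10.44 kWh × £0.219 = £2.29

£2.29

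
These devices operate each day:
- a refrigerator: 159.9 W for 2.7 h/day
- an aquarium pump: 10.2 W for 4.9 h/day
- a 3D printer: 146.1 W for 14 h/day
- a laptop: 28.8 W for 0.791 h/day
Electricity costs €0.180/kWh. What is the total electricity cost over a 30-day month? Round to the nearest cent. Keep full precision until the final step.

refrigerator: 159.9 W × 2.7 h × 30 d = 12,952 Wh = 12.95 kWh
aquarium pump: 10.2 W × 4.9 h × 30 d = 1,499 Wh = 1.499 kWh
3D printer: 146.1 W × 14 h × 30 d = 61,362 Wh = 61.36 kWh
laptop: 28.8 W × 0.791 h × 30 d = 683 Wh = 0.6834 kWh
Total energy = 12.95 + 1.499 + 61.36 + 0.6834 = 76.5 kWh
Cost = 76.5 kWh × €0.180 = €13.77

€13.77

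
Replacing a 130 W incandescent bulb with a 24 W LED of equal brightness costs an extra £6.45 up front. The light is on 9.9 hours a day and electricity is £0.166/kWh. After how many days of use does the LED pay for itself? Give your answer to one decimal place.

Power saved = 130 − 24 = 106 W
Daily energy saved = 106 W × 9.9 h = 1049 Wh = 1.0494 kWh
Daily savings = 1.0494 × £0.166 = £0.1742
Payback = £6.45 / £0.1742 per day = 37.03 days

37.0 days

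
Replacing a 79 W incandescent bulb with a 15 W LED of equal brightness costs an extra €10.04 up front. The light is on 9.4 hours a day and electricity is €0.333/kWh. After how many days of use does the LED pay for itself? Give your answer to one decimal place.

Power saved = 79 − 15 = 64 W
Daily energy saved = 64 W × 9.4 h = 601.6 Wh = 0.6016 kWh
Daily savings = 0.6016 × €0.333 = €0.2003
Payback = €10.04 / €0.2003 per day = 50.12 days

50.1 days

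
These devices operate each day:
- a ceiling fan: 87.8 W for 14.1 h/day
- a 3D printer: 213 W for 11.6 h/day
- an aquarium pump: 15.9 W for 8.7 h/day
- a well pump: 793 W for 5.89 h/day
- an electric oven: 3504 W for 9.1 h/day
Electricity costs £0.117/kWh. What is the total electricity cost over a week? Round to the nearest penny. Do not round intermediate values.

£33.09

ceiling fan: 87.8 W × 14.1 h × 7 d = 8,666 Wh = 8.666 kWh
3D printer: 213 W × 11.6 h × 7 d = 17,296 Wh = 17.3 kWh
aquarium pump: 15.9 W × 8.7 h × 7 d = 968 Wh = 0.9683 kWh
well pump: 793 W × 5.89 h × 7 d = 32,695 Wh = 32.7 kWh
electric oven: 3504 W × 9.1 h × 7 d = 223,205 Wh = 223.2 kWh
Total energy = 8.666 + 17.3 + 0.9683 + 32.7 + 223.2 = 282.8 kWh
Cost = 282.8 kWh × £0.117 = £33.09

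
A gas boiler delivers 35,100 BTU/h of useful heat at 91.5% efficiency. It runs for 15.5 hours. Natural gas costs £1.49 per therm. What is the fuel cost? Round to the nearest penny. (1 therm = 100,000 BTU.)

Heat delivered = 35,100 BTU/h × 15.5 h = 544,050 BTU
Gas input = 544,050 / 0.915 = 594,590 BTU
= 594,590 / 100,000 = 5.946 therm
Cost = 5.946 × £1.49/therm = £8.86

£8.86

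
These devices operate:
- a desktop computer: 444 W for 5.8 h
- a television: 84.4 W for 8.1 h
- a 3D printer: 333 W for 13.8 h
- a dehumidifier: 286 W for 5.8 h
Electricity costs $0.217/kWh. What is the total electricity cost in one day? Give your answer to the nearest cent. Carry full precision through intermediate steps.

desktop computer: 444 W × 5.8 h = 2,575 Wh = 2.575 kWh
television: 84.4 W × 8.1 h = 684 Wh = 0.6836 kWh
3D printer: 333 W × 13.8 h = 4,595 Wh = 4.595 kWh
dehumidifier: 286 W × 5.8 h = 1,659 Wh = 1.659 kWh
Total energy = 2.575 + 0.6836 + 4.595 + 1.659 = 9.513 kWh
Cost = 9.513 kWh × $0.217 = $2.06

$2.06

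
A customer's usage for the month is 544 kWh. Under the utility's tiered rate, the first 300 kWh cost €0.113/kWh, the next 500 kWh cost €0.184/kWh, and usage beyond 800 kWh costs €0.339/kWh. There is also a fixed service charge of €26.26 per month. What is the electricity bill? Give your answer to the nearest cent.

€105.06

First 300 kWh × €0.113 = €33.90
Next 244 kWh × €0.184 = €44.90
Remaining tier: 0 kWh (not reached)
Energy charge = €78.80; + service €26.26 = €105.06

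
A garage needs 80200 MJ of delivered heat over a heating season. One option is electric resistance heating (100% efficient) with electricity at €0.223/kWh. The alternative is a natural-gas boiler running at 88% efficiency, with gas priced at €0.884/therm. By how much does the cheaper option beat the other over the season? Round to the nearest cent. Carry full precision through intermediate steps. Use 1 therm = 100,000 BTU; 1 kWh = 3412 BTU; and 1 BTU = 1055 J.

Heat load = 80200 MJ = 80,200,000,000 J / 1055 = 76,018,957 BTU
Gas: input = 76,018,957 / 0.88 = 86,385,179 BTU = 863.9 therm → 863.9 × €0.884 = €763.64
Electric: 76,018,957 BTU / 3412 = 22,280 kWh → × €0.223 = €4,968.41
Difference = |€763.64 − €4,968.41| = €4,204.77

€4204.77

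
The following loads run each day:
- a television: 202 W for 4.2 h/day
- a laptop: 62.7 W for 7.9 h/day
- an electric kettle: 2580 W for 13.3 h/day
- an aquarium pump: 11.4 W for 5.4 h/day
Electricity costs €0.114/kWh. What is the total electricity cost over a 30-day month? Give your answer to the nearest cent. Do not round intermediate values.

€122.16

television: 202 W × 4.2 h × 30 d = 25,452 Wh = 25.45 kWh
laptop: 62.7 W × 7.9 h × 30 d = 14,860 Wh = 14.86 kWh
electric kettle: 2580 W × 13.3 h × 30 d = 1,029,420 Wh = 1,029 kWh
aquarium pump: 11.4 W × 5.4 h × 30 d = 1,847 Wh = 1.847 kWh
Total energy = 25.45 + 14.86 + 1,029 + 1.847 = 1,072 kWh
Cost = 1,072 kWh × €0.114 = €122.16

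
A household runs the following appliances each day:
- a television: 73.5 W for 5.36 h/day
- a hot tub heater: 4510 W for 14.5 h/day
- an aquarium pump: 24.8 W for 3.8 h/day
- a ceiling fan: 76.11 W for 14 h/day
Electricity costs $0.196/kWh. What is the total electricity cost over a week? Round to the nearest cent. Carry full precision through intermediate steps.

television: 73.5 W × 5.36 h × 7 d = 2,758 Wh = 2.758 kWh
hot tub heater: 4510 W × 14.5 h × 7 d = 457,765 Wh = 457.8 kWh
aquarium pump: 24.8 W × 3.8 h × 7 d = 660 Wh = 0.6597 kWh
ceiling fan: 76.11 W × 14 h × 7 d = 7,459 Wh = 7.459 kWh
Total energy = 2.758 + 457.8 + 0.6597 + 7.459 = 468.6 kWh
Cost = 468.6 kWh × $0.196 = $91.85

$91.85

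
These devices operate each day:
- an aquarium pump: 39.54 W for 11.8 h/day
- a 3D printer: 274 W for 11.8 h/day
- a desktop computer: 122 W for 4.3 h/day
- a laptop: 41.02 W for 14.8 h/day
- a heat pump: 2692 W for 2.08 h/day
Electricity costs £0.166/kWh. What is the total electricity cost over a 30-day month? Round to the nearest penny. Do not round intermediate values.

£51.95

aquarium pump: 39.54 W × 11.8 h × 30 d = 13,997 Wh = 14 kWh
3D printer: 274 W × 11.8 h × 30 d = 96,996 Wh = 97 kWh
desktop computer: 122 W × 4.3 h × 30 d = 15,738 Wh = 15.74 kWh
laptop: 41.02 W × 14.8 h × 30 d = 18,213 Wh = 18.21 kWh
heat pump: 2692 W × 2.08 h × 30 d = 167,981 Wh = 168 kWh
Total energy = 14 + 97 + 15.74 + 18.21 + 168 = 312.9 kWh
Cost = 312.9 kWh × £0.166 = £51.95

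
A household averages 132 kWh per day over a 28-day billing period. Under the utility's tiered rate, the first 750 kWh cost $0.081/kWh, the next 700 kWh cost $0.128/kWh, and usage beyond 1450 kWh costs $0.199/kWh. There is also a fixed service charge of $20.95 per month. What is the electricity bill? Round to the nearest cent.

Usage = 132 kWh/day × 28 days = 3696 kWh
First 750 kWh × $0.081 = $60.75
Next 700 kWh × $0.128 = $89.60
Remaining 2246 kWh × $0.199 = $446.95
Energy charge = $597.30; + service $20.95 = $618.25

$618.25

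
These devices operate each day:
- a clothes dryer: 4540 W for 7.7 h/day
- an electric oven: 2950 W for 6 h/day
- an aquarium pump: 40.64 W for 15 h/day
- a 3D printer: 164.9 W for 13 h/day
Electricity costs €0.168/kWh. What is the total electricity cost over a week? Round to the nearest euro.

clothes dryer: 4540 W × 7.7 h × 7 d = 244,706 Wh = 244.7 kWh
electric oven: 2950 W × 6 h × 7 d = 123,900 Wh = 123.9 kWh
aquarium pump: 40.64 W × 15 h × 7 d = 4,267 Wh = 4.267 kWh
3D printer: 164.9 W × 13 h × 7 d = 15,006 Wh = 15.01 kWh
Total energy = 244.7 + 123.9 + 4.267 + 15.01 = 387.9 kWh
Cost = 387.9 kWh × €0.168 = €65.16 ≈ €65

€65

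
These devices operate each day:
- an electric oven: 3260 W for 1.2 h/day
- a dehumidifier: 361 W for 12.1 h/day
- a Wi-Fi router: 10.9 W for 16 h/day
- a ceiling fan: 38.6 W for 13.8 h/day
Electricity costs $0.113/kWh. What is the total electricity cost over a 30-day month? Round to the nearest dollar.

electric oven: 3260 W × 1.2 h × 30 d = 117,360 Wh = 117.4 kWh
dehumidifier: 361 W × 12.1 h × 30 d = 131,043 Wh = 131 kWh
Wi-Fi router: 10.9 W × 16 h × 30 d = 5,232 Wh = 5.232 kWh
ceiling fan: 38.6 W × 13.8 h × 30 d = 15,980 Wh = 15.98 kWh
Total energy = 117.4 + 131 + 5.232 + 15.98 = 269.6 kWh
Cost = 269.6 kWh × $0.113 = $30.47 ≈ $30

$30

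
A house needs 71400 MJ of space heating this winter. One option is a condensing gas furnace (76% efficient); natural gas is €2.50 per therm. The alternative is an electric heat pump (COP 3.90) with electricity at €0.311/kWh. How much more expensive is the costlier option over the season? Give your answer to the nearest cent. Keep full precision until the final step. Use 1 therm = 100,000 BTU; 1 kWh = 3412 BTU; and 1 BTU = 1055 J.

Heat load = 71400 MJ = 71,400,000,000 J / 1055 = 67,677,725 BTU
Gas: input = 67,677,725 / 0.760 = 89,049,638 BTU = 890.5 therm → 890.5 × €2.50 = €2,226.24
Heat pump: 67,677,725 BTU / 3412 = 19,840 kWh heat; / 3.90 = 5,086 kWh in → × €0.311 = €1,581.73
Difference = |€2,226.24 − €1,581.73| = €644.51

€644.51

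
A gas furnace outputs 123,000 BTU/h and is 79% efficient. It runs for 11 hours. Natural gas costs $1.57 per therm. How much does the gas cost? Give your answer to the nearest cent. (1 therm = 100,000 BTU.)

Heat delivered = 123,000 BTU/h × 11 h = 1,353,000 BTU
Gas input = 1,353,000 / 0.79 = 1,712,658 BTU
= 1,712,658 / 100,000 = 17.13 therm
Cost = 17.13 × $1.57/therm = $26.89

$26.89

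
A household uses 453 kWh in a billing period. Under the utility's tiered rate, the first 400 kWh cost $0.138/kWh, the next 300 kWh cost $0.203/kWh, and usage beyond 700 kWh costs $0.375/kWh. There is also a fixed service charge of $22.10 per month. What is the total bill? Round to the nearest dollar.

First 400 kWh × $0.138 = $55.20
Next 53 kWh × $0.203 = $10.76
Remaining tier: 0 kWh (not reached)
Energy charge = $65.96; + service $22.10 = $88.06 ≈ $88

$88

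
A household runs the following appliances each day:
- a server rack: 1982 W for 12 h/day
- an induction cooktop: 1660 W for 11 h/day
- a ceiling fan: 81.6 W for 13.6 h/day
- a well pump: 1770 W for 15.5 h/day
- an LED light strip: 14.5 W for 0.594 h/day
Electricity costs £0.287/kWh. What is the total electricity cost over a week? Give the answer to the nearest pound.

server rack: 1982 W × 12 h × 7 d = 166,488 Wh = 166.5 kWh
induction cooktop: 1660 W × 11 h × 7 d = 127,820 Wh = 127.8 kWh
ceiling fan: 81.6 W × 13.6 h × 7 d = 7,768 Wh = 7.768 kWh
well pump: 1770 W × 15.5 h × 7 d = 192,045 Wh = 192 kWh
LED light strip: 14.5 W × 0.594 h × 7 d = 60 Wh = 0.06029 kWh
Total energy = 166.5 + 127.8 + 7.768 + 192 + 0.06029 = 494.2 kWh
Cost = 494.2 kWh × £0.287 = £141.83 ≈ £142

£142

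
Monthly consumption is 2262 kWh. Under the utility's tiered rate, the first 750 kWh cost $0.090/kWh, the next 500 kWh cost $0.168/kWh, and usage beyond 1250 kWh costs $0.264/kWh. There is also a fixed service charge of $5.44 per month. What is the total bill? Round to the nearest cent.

First 750 kWh × $0.090 = $67.50
Next 500 kWh × $0.168 = $84.00
Remaining 1012 kWh × $0.264 = $267.17
Energy charge = $418.67; + service $5.44 = $424.11

$424.11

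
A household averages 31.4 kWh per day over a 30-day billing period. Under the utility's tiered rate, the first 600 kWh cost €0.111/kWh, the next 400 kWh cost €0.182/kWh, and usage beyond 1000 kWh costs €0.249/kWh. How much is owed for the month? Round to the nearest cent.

€128.84

Usage = 31.4 kWh/day × 30 days = 942 kWh
First 600 kWh × €0.111 = €66.60
Next 342 kWh × €0.182 = €62.24
Remaining tier: 0 kWh (not reached)
Total = €128.84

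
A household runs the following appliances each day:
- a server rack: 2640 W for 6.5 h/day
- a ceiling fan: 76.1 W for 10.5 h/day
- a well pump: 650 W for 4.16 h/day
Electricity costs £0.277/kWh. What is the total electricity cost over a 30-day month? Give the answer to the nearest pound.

£172

server rack: 2640 W × 6.5 h × 30 d = 514,800 Wh = 514.8 kWh
ceiling fan: 76.1 W × 10.5 h × 30 d = 23,972 Wh = 23.97 kWh
well pump: 650 W × 4.16 h × 30 d = 81,120 Wh = 81.12 kWh
Total energy = 514.8 + 23.97 + 81.12 = 619.9 kWh
Cost = 619.9 kWh × £0.277 = £171.71 ≈ £172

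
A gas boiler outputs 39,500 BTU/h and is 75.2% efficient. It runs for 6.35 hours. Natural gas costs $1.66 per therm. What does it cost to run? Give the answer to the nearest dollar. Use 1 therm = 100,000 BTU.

Heat delivered = 39,500 BTU/h × 6.35 h = 250,825 BTU
Gas input = 250,825 / 0.752 = 333,544 BTU
= 333,544 / 100,000 = 3.335 therm
Cost = 3.335 × $1.66/therm = $5.54 ≈ $6

$6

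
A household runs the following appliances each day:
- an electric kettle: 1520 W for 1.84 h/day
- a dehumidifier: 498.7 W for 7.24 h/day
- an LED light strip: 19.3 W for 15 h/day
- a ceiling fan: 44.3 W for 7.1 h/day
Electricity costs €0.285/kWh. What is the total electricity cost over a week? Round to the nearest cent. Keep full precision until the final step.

electric kettle: 1520 W × 1.84 h × 7 d = 19,578 Wh = 19.58 kWh
dehumidifier: 498.7 W × 7.24 h × 7 d = 25,274 Wh = 25.27 kWh
LED light strip: 19.3 W × 15 h × 7 d = 2,026 Wh = 2.026 kWh
ceiling fan: 44.3 W × 7.1 h × 7 d = 2,202 Wh = 2.202 kWh
Total energy = 19.58 + 25.27 + 2.026 + 2.202 = 49.08 kWh
Cost = 49.08 kWh × €0.285 = €13.99

€13.99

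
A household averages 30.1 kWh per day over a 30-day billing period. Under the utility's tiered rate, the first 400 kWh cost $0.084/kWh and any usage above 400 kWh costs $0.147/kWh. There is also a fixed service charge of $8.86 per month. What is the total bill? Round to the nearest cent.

Usage = 30.1 kWh/day × 30 days = 903 kWh
First 400 kWh × $0.084 = $33.60
Remaining 503 kWh × $0.147 = $73.94
Energy charge = $107.54; + service $8.86 = $116.40

$116.40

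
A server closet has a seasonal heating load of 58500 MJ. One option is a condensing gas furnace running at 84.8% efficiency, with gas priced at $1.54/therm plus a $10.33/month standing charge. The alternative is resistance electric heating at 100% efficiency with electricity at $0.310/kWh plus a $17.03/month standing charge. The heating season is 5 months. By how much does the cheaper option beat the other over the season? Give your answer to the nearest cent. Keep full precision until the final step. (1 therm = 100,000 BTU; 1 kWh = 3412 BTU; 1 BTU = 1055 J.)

Heat load = 58500 MJ = 58,500,000,000 J / 1055 = 55,450,237 BTU
Gas: input = 55,450,237 / 0.848 = 65,389,430 BTU = 653.9 therm → 653.9 × $1.54 = $1,007.00; + 5 × $10.33 standing = $1,058.65
Electric: 55,450,237 BTU / 3412 = 16,250 kWh → × $0.310 = $5,037.98; + 5 × $17.03 standing = $5,123.13
Difference = |$1,058.65 − $5,123.13| = $4,064.48

$4064.48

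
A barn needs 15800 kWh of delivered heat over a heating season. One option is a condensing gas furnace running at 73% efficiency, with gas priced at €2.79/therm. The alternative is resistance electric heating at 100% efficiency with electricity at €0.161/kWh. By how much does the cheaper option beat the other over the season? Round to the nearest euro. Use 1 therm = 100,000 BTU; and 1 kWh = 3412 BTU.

€483

Heat load = 15800 kWh × 3412 = 53,909,600 BTU
Gas: input = 53,909,600 / 0.73 = 73,848,767 BTU = 738.5 therm → 738.5 × €2.79 = €2,060.38
Electric: 53,909,600 BTU / 3412 = 15,800 kWh → × €0.161 = €2,543.80
Difference = |€2,060.38 − €2,543.80| = €483.42 ≈ €483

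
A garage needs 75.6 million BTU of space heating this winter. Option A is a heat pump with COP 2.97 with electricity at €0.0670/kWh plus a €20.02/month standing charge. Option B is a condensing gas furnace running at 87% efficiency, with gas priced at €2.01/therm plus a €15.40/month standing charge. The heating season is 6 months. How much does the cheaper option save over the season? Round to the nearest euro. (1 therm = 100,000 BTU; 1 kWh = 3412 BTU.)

Heat load = 75.6 × 10⁶ BTU = 75,600,000 BTU
Gas: input = 75,600,000 / 0.87 = 86,896,552 BTU = 869 therm → 869 × €2.01 = €1,746.62; + 6 × €15.40 standing = €1,839.02
Heat pump: 75,600,000 BTU / 3412 = 22,160 kWh heat; / 2.97 = 7,460 kWh in → × €0.0670 = €499.84; + 6 × €20.02 standing = €619.96
Difference = |€1,839.02 − €619.96| = €1,219.06 ≈ €1219

€1219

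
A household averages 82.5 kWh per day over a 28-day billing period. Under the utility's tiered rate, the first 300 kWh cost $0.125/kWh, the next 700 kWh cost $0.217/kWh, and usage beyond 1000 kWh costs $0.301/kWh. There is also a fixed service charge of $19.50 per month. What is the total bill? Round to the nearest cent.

Usage = 82.5 kWh/day × 28 days = 2310 kWh
First 300 kWh × $0.125 = $37.50
Next 700 kWh × $0.217 = $151.90
Remaining 1310 kWh × $0.301 = $394.31
Energy charge = $583.71; + service $19.50 = $603.21

$603.21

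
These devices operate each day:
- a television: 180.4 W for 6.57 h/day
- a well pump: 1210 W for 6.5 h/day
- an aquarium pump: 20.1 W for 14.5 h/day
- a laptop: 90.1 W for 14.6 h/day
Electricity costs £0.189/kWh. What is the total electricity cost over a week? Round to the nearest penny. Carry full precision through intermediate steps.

£14.10

television: 180.4 W × 6.57 h × 7 d = 8,297 Wh = 8.297 kWh
well pump: 1210 W × 6.5 h × 7 d = 55,055 Wh = 55.05 kWh
aquarium pump: 20.1 W × 14.5 h × 7 d = 2,040 Wh = 2.04 kWh
laptop: 90.1 W × 14.6 h × 7 d = 9,208 Wh = 9.208 kWh
Total energy = 8.297 + 55.05 + 2.04 + 9.208 = 74.6 kWh
Cost = 74.6 kWh × £0.189 = £14.10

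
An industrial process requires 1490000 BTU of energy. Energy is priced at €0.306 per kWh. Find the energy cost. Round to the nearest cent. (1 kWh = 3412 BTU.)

€133.63

1490000 BTU × (0.00029308 kWh/BTU) = 436.7 kWh
Cost = 436.7 kWh × €0.306/kWh = €133.63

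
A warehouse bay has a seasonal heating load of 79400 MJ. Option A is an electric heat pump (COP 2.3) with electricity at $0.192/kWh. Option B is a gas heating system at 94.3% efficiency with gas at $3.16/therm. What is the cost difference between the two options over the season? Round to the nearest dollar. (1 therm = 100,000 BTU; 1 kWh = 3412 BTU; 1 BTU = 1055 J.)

$681

Heat load = 79400 MJ = 79,400,000,000 J / 1055 = 75,260,664 BTU
Gas: input = 75,260,664 / 0.943 = 79,809,823 BTU = 798.1 therm → 798.1 × $3.16 = $2,521.99
Heat pump: 75,260,664 BTU / 3412 = 22,060 kWh heat; / 2.3 = 9,590 kWh in → × $0.192 = $1,841.33
Difference = |$2,521.99 − $1,841.33| = $680.66 ≈ $681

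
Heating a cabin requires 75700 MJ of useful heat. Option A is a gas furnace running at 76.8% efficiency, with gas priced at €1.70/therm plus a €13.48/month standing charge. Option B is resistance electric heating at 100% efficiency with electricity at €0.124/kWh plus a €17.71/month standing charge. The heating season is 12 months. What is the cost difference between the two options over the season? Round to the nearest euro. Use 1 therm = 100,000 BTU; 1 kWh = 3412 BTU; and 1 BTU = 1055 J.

Heat load = 75700 MJ = 75,700,000,000 J / 1055 = 71,753,555 BTU
Gas: input = 71,753,555 / 0.768 = 93,429,107 BTU = 934.3 therm → 934.3 × €1.70 = €1,588.29; + 12 × €13.48 standing = €1,750.05
Electric: 71,753,555 BTU / 3412 = 21,030 kWh → × €0.124 = €2,607.69; + 12 × €17.71 standing = €2,820.21
Difference = |€1,750.05 − €2,820.21| = €1,070.16 ≈ €1070

€1070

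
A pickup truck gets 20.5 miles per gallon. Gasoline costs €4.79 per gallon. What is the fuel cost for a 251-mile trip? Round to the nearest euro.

€59

Fuel = 251 mi / 20.5 mpg = 12.24 gal
Cost = 12.24 gal × €4.79/gal = €58.65 ≈ €59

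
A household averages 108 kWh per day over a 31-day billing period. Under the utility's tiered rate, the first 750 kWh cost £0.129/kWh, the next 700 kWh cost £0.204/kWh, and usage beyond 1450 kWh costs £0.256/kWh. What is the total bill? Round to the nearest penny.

Usage = 108 kWh/day × 31 days = 3348 kWh
First 750 kWh × £0.129 = £96.75
Next 700 kWh × £0.204 = £142.80
Remaining 1898 kWh × £0.256 = £485.89
Total = £725.44

£725.44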